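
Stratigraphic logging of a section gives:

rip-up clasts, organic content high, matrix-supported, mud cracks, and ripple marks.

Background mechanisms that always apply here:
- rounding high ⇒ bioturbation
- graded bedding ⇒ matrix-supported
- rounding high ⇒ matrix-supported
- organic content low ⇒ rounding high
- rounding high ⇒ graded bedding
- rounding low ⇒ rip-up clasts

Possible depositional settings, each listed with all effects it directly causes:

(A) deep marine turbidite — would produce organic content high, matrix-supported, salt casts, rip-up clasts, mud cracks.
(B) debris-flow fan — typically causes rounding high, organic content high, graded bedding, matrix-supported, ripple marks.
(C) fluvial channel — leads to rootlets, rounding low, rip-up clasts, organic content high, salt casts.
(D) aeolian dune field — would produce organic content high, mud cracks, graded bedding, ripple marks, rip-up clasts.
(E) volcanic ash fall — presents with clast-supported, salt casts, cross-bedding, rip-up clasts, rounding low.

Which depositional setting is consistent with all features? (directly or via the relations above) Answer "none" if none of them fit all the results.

For each candidate, compare predicted effects to what was observed:
(A) deep marine turbidite — rip-up clasts match; organic content high match; matrix-supported match; mud cracks match; ripple marks miss
(B) debris-flow fan — does not account for rip-up clasts, mud cracks
(C) fluvial channel — rip-up clasts match; organic content high match; matrix-supported miss; mud cracks miss; ripple marks miss
(D) aeolian dune field — rip-up clasts match; organic content high match; matrix-supported match (via graded bedding → matrix-supported); mud cracks match; ripple marks match
(E) volcanic ash fall — fails on organic content high, matrix-supported, mud cracks, ripple marks (predicts clast-supported, not matrix-supported)
(D) is the only candidate with no mismatches.

D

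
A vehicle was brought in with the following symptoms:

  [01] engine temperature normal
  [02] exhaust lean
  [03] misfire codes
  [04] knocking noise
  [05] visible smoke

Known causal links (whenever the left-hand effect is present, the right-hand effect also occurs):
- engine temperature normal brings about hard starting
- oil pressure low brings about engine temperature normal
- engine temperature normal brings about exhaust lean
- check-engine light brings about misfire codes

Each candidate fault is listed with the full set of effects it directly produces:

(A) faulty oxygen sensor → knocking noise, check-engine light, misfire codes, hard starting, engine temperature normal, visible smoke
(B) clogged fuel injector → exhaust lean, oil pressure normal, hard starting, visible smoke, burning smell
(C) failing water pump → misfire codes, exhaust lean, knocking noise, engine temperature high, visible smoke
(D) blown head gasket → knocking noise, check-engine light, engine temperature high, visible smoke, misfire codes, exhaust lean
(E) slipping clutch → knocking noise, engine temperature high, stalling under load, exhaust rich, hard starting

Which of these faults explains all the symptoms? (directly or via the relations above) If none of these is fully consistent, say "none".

Testing each hypothesis:
(A) faulty oxygen sensor — engine temperature normal +; exhaust lean + (via engine temperature normal → exhaust lean); misfire codes +; knocking noise +; visible smoke +
(B) clogged fuel injector — does not account for engine temperature normal, misfire codes, knocking noise
(C) failing water pump — engine temperature normal -; exhaust lean +; misfire codes +; knocking noise +; visible smoke +
(D) blown head gasket — engine temperature normal -; exhaust lean +; misfire codes +; knocking noise +; visible smoke +
(E) slipping clutch — fails on engine temperature normal, exhaust lean, misfire codes, visible smoke (predicts engine temperature high, not engine temperature normal; predicts exhaust rich, not exhaust lean)
(A) alone accounts for all the evidence.

A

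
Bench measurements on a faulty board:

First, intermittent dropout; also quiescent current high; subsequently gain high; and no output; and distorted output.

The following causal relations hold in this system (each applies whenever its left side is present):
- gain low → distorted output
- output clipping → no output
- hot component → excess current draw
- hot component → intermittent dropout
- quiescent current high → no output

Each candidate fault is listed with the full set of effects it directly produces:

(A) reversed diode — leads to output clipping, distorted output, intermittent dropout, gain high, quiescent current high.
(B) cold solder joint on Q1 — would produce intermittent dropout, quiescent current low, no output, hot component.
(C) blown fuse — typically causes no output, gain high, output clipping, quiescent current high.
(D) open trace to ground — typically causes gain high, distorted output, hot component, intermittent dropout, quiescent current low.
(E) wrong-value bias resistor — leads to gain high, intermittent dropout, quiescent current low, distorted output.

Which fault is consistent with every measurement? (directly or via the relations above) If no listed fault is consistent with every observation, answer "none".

A

Testing each hypothesis:
(A) reversed diode — accounts for every observation (no output via quiescent current high → no output)
(B) cold solder joint on Q1 — fails on quiescent current high, gain high, distorted output (predicts quiescent current low, not quiescent current high)
(C) blown fuse — does not account for intermittent dropout, distorted output
(D) open trace to ground — intermittent dropout +; quiescent current high -; gain high +; no output -; distorted output +
(E) wrong-value bias resistor — intermittent dropout +; quiescent current high -; gain high +; no output -; distorted output +
(A) alone accounts for all the evidence.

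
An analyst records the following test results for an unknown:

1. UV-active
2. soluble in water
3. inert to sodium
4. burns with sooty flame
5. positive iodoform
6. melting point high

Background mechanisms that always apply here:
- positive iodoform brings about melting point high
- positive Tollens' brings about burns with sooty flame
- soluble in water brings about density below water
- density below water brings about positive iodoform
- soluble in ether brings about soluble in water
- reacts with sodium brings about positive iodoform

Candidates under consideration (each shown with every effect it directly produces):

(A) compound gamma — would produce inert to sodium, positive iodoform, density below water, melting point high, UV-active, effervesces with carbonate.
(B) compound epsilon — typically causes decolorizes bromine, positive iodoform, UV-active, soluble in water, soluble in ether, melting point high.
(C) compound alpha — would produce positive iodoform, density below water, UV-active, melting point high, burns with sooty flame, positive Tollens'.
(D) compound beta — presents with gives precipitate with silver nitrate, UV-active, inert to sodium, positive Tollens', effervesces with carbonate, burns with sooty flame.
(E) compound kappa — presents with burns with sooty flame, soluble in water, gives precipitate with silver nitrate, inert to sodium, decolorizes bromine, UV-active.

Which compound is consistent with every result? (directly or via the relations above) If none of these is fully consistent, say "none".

Checking each candidate against the observations:
(A) compound gamma — UV-active match; soluble in water miss; inert to sodium match; burns with sooty flame miss; positive iodoform match; melting point high match
(B) compound epsilon — does not account for inert to sodium, burns with sooty flame
(C) compound alpha — UV-active match; soluble in water miss; inert to sodium miss; burns with sooty flame match; positive iodoform match; melting point high match
(D) compound beta — does not account for soluble in water, positive iodoform, melting point high
(E) compound kappa — UV-active match; soluble in water match; inert to sodium match; burns with sooty flame match; positive iodoform match (through soluble in water → density below water → positive iodoform); melting point high match (through soluble in water → density below water → positive iodoform → melting point high)
(E) alone accounts for all the evidence.

E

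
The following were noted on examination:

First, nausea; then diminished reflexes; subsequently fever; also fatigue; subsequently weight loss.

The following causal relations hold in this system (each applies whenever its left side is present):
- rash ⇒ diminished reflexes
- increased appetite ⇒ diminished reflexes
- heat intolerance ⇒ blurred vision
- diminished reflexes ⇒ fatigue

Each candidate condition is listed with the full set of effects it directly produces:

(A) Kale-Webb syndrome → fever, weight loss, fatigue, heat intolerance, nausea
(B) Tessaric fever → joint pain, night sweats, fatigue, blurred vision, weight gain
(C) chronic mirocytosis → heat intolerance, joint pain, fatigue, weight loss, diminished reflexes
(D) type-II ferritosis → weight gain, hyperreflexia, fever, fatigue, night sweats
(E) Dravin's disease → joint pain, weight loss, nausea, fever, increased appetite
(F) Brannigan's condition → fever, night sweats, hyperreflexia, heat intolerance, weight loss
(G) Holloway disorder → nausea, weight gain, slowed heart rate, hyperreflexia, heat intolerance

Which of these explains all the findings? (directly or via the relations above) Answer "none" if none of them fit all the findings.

Testing each hypothesis:
(A) Kale-Webb syndrome — nausea +; diminished reflexes -; fever +; fatigue +; weight loss +
(B) Tessaric fever — fails on nausea, diminished reflexes, fever, weight loss (predicts weight gain, not weight loss)
(C) chronic mirocytosis — nausea -; diminished reflexes +; fever -; fatigue +; weight loss +
(D) type-II ferritosis — fails on nausea, diminished reflexes, weight loss (predicts hyperreflexia, not diminished reflexes; predicts weight gain, not weight loss)
(E) Dravin's disease — nausea +; diminished reflexes + (via increased appetite → diminished reflexes); fever +; fatigue + (via increased appetite → diminished reflexes → fatigue); weight loss +
(F) Brannigan's condition — nausea -; diminished reflexes -; fever +; fatigue -; weight loss +
(G) Holloway disorder — nausea +; diminished reflexes -; fever -; fatigue -; weight loss -
Only (E) is consistent with every observation.

E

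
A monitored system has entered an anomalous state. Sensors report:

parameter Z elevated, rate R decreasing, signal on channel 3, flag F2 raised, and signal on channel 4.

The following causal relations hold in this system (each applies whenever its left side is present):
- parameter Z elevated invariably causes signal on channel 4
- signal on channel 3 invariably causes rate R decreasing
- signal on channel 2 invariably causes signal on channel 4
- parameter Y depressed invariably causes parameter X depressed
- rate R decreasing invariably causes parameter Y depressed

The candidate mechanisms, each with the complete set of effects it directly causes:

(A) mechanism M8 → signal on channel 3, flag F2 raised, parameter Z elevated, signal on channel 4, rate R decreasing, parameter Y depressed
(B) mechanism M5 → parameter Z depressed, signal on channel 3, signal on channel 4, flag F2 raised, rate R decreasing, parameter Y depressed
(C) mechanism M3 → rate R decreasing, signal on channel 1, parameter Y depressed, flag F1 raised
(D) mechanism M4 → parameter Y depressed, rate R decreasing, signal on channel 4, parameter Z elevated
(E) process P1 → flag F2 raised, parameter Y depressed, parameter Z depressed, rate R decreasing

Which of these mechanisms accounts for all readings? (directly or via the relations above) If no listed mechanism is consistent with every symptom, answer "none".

Checking each candidate against the observations:
(A) mechanism M8 — parameter Z elevated +; rate R decreasing +; signal on channel 3 +; flag F2 raised +; signal on channel 4 +
(B) mechanism M5 — parameter Z elevated -; rate R decreasing +; signal on channel 3 +; flag F2 raised +; signal on channel 4 +
(C) mechanism M3 — does not account for parameter Z elevated, signal on channel 3, flag F2 raised, signal on channel 4
(D) mechanism M4 — parameter Z elevated +; rate R decreasing +; signal on channel 3 -; flag F2 raised -; signal on channel 4 +
(E) process P1 — parameter Z elevated -; rate R decreasing +; signal on channel 3 -; flag F2 raised +; signal on channel 4 -
Only (A) is consistent with every observation.

A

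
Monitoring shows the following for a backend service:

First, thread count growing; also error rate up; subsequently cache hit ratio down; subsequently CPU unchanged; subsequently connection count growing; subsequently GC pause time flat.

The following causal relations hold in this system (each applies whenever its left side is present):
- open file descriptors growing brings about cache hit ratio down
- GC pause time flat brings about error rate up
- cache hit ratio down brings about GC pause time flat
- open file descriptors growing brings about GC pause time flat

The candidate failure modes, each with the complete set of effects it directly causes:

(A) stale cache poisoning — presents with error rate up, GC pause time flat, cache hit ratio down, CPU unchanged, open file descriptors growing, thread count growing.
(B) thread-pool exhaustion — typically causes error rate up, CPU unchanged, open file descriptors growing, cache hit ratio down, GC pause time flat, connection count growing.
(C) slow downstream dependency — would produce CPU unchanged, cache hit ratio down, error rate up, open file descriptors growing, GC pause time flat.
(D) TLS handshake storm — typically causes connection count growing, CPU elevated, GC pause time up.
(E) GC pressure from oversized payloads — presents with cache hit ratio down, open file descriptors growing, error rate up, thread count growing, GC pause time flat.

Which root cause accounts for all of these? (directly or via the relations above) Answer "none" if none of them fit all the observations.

none

For each candidate, compare predicted effects to what was observed:
(A) stale cache poisoning — thread count growing match; error rate up match; cache hit ratio down match; CPU unchanged match; connection count growing miss; GC pause time flat match
(B) thread-pool exhaustion — does not account for thread count growing
(C) slow downstream dependency — thread count growing miss; error rate up match; cache hit ratio down match; CPU unchanged match; connection count growing miss; GC pause time flat match
(D) TLS handshake storm — fails on thread count growing, error rate up, cache hit ratio down, CPU unchanged, GC pause time flat (predicts CPU elevated, not CPU unchanged; predicts GC pause time up, not GC pause time flat)
(E) GC pressure from oversized payloads — does not account for CPU unchanged, connection count growing
Every candidate fails on at least one observation.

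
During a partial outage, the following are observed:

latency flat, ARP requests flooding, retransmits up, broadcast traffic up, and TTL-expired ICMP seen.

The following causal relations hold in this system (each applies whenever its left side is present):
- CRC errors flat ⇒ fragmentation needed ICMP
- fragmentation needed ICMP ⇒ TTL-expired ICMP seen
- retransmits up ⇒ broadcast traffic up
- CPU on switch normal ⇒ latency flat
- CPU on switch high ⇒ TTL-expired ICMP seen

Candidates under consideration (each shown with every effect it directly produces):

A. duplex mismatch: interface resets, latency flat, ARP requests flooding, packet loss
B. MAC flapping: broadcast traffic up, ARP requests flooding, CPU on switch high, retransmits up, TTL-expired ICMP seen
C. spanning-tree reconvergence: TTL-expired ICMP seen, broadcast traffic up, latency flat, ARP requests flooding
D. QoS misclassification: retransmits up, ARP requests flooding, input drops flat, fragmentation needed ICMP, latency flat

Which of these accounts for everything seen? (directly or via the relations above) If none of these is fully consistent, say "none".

D

Checking each candidate against the observations:
(A) duplex mismatch — does not account for retransmits up, broadcast traffic up, TTL-expired ICMP seen
(B) MAC flapping — latency flat ✗; ARP requests flooding ✓; retransmits up ✓; broadcast traffic up ✓; TTL-expired ICMP seen ✓
(C) spanning-tree reconvergence — does not account for retransmits up
(D) QoS misclassification — latency flat ✓; ARP requests flooding ✓; retransmits up ✓; broadcast traffic up ✓ (through retransmits up → broadcast traffic up); TTL-expired ICMP seen ✓ (through fragmentation needed ICMP → TTL-expired ICMP seen)
(D) is the only candidate with no mismatches.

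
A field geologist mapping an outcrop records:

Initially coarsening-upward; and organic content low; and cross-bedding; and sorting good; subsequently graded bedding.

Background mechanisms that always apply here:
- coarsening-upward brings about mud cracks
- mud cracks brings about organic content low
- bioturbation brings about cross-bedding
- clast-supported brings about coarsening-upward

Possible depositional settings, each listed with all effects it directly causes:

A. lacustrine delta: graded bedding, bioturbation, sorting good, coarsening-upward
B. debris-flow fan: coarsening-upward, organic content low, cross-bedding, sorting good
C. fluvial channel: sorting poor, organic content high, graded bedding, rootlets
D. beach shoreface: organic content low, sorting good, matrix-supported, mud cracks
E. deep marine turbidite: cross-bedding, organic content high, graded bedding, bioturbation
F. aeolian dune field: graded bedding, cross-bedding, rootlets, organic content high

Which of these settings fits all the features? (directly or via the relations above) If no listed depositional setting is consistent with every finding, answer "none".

A

For each candidate, compare predicted effects to what was observed:
(A) lacustrine delta — coarsening-upward ✓; organic content low ✓ (via coarsening-upward → mud cracks → organic content low); cross-bedding ✓ (via bioturbation → cross-bedding); sorting good ✓; graded bedding ✓
(B) debris-flow fan — coarsening-upward ✓; organic content low ✓; cross-bedding ✓; sorting good ✓; graded bedding ✗
(C) fluvial channel — coarsening-upward ✗; organic content low ✗; cross-bedding ✗; sorting good ✗; graded bedding ✓
(D) beach shoreface — coarsening-upward ✗; organic content low ✓; cross-bedding ✗; sorting good ✓; graded bedding ✗
(E) deep marine turbidite — coarsening-upward ✗; organic content low ✗; cross-bedding ✓; sorting good ✗; graded bedding ✓
(F) aeolian dune field — fails on coarsening-upward, organic content low, sorting good (predicts organic content high, not organic content low)
(A) alone accounts for all the evidence.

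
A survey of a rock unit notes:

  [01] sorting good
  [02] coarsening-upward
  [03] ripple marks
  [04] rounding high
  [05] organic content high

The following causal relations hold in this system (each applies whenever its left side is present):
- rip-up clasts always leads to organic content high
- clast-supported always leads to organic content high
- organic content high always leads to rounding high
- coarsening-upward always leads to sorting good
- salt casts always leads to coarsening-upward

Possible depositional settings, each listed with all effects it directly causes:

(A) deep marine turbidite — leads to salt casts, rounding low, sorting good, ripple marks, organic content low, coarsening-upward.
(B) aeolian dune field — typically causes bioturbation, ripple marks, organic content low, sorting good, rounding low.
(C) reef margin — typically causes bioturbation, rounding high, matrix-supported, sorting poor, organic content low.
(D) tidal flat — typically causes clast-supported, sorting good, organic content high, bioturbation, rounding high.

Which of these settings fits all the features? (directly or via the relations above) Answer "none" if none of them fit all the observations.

For each candidate, compare predicted effects to what was observed:
(A) deep marine turbidite — sorting good ✓; coarsening-upward ✓; ripple marks ✓; rounding high ✗; organic content high ✗
(B) aeolian dune field — fails on coarsening-upward, rounding high, organic content high (predicts rounding low, not rounding high; predicts organic content low, not organic content high)
(C) reef margin — sorting good ✗; coarsening-upward ✗; ripple marks ✗; rounding high ✓; organic content high ✗
(D) tidal flat — does not account for coarsening-upward, ripple marks
None of the listed candidates fits everything.

none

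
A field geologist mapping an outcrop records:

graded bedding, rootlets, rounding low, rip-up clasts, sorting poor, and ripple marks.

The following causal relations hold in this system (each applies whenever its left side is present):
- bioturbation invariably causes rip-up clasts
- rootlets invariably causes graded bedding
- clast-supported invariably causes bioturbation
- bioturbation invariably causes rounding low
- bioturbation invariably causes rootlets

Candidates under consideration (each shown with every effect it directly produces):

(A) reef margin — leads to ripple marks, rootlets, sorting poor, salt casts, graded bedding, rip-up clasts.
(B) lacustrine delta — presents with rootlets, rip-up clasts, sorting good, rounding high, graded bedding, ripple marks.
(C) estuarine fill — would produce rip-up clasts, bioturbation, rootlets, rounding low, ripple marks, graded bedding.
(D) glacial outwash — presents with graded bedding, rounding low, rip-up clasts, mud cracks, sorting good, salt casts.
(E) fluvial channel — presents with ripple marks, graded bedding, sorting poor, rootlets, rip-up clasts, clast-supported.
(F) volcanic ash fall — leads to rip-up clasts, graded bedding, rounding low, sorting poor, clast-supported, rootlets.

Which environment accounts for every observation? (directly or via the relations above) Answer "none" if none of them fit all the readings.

E

Checking each candidate against the observations:
(A) reef margin — does not account for rounding low
(B) lacustrine delta — fails on rounding low, sorting poor (predicts rounding high, not rounding low; predicts sorting good, not sorting poor)
(C) estuarine fill — graded bedding +; rootlets +; rounding low +; rip-up clasts +; sorting poor -; ripple marks +
(D) glacial outwash — fails on rootlets, sorting poor, ripple marks (predicts sorting good, not sorting poor)
(E) fluvial channel — graded bedding +; rootlets +; rounding low + (by clast-supported → bioturbation → rounding low); rip-up clasts +; sorting poor +; ripple marks +
(F) volcanic ash fall — does not account for ripple marks
Only (E) is consistent with every observation.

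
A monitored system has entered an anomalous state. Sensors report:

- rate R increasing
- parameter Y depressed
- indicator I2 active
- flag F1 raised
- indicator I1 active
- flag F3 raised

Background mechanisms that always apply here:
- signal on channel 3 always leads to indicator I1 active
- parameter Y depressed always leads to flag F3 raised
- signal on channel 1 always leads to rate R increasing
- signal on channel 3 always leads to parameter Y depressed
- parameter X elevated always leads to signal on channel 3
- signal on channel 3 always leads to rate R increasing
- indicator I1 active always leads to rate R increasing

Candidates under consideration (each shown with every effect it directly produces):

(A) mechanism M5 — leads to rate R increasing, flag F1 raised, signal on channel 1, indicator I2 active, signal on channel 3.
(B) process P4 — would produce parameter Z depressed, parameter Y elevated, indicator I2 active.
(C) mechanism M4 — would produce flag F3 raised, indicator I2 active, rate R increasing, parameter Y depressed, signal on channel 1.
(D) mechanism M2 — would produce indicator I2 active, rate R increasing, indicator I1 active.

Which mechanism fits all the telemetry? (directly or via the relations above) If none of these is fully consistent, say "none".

For each candidate, compare predicted effects to what was observed:
(A) mechanism M5 — rate R increasing match; parameter Y depressed match (by signal on channel 3 → parameter Y depressed); indicator I2 active match; flag F1 raised match; indicator I1 active match (by signal on channel 3 → indicator I1 active); flag F3 raised match (by signal on channel 3 → parameter Y depressed → flag F3 raised)
(B) process P4 — rate R increasing miss; parameter Y depressed miss; indicator I2 active match; flag F1 raised miss; indicator I1 active miss; flag F3 raised miss
(C) mechanism M4 — does not account for flag F1 raised, indicator I1 active
(D) mechanism M2 — rate R increasing match; parameter Y depressed miss; indicator I2 active match; flag F1 raised miss; indicator I1 active match; flag F3 raised miss
Only (A) is consistent with every observation.

A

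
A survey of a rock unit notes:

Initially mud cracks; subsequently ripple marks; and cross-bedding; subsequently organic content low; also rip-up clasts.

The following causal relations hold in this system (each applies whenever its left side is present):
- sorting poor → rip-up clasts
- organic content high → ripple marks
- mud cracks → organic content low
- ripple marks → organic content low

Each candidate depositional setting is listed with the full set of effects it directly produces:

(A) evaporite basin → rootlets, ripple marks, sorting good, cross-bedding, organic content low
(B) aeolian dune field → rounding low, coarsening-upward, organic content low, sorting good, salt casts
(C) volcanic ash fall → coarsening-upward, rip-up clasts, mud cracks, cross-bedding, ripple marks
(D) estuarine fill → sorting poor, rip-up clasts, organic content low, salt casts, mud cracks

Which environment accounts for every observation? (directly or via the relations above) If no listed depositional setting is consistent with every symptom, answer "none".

C

Testing each hypothesis:
(A) evaporite basin — mud cracks NO; ripple marks yes; cross-bedding yes; organic content low yes; rip-up clasts NO
(B) aeolian dune field — does not account for mud cracks, ripple marks, cross-bedding, rip-up clasts
(C) volcanic ash fall — mud cracks yes; ripple marks yes; cross-bedding yes; organic content low yes (via mud cracks → organic content low); rip-up clasts yes
(D) estuarine fill — does not account for ripple marks, cross-bedding
(C) is the only candidate with no mismatches.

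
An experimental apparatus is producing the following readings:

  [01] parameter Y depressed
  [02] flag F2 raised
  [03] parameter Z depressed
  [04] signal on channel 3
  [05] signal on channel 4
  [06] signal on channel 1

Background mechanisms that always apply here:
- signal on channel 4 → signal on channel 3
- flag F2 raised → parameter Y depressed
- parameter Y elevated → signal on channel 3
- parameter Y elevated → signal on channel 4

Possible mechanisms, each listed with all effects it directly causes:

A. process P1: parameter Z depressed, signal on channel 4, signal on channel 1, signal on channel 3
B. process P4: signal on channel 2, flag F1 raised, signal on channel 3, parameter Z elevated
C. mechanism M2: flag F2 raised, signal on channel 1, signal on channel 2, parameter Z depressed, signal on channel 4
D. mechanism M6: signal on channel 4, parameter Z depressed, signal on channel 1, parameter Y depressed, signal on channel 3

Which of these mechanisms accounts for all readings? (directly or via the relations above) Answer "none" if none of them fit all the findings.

C

Per-candidate check:
(A) process P1 — parameter Y depressed miss; flag F2 raised miss; parameter Z depressed match; signal on channel 3 match; signal on channel 4 match; signal on channel 1 match
(B) process P4 — parameter Y depressed miss; flag F2 raised miss; parameter Z depressed miss; signal on channel 3 match; signal on channel 4 miss; signal on channel 1 miss
(C) mechanism M2 — accounts for every observation (parameter Y depressed by flag F2 raised → parameter Y depressed)
(D) mechanism M6 — does not account for flag F2 raised
(C) alone accounts for all the evidence.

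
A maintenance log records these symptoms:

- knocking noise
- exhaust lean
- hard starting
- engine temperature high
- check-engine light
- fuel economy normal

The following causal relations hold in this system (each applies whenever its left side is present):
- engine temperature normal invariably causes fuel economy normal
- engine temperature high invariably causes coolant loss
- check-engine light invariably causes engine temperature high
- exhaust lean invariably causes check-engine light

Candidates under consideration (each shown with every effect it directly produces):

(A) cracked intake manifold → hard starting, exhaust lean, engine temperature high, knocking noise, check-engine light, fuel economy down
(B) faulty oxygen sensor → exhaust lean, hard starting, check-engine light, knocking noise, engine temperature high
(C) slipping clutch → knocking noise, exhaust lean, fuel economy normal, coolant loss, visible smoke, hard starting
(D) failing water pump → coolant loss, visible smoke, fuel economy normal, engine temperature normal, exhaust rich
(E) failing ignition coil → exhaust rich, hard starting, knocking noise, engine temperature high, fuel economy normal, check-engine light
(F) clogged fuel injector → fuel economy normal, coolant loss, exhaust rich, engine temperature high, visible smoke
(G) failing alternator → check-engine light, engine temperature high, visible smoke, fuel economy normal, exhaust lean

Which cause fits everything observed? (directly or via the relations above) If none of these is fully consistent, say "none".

For each candidate, compare predicted effects to what was observed:
(A) cracked intake manifold — knocking noise yes; exhaust lean yes; hard starting yes; engine temperature high yes; check-engine light yes; fuel economy normal NO
(B) faulty oxygen sensor — does not account for fuel economy normal
(C) slipping clutch — knocking noise yes; exhaust lean yes; hard starting yes; engine temperature high yes (via exhaust lean → check-engine light → engine temperature high); check-engine light yes (via exhaust lean → check-engine light); fuel economy normal yes
(D) failing water pump — knocking noise NO; exhaust lean NO; hard starting NO; engine temperature high NO; check-engine light NO; fuel economy normal yes
(E) failing ignition coil — fails on exhaust lean (predicts exhaust rich, not exhaust lean)
(F) clogged fuel injector — knocking noise NO; exhaust lean NO; hard starting NO; engine temperature high yes; check-engine light NO; fuel economy normal yes
(G) failing alternator — does not account for knocking noise, hard starting
Only (C) is consistent with every observation.

C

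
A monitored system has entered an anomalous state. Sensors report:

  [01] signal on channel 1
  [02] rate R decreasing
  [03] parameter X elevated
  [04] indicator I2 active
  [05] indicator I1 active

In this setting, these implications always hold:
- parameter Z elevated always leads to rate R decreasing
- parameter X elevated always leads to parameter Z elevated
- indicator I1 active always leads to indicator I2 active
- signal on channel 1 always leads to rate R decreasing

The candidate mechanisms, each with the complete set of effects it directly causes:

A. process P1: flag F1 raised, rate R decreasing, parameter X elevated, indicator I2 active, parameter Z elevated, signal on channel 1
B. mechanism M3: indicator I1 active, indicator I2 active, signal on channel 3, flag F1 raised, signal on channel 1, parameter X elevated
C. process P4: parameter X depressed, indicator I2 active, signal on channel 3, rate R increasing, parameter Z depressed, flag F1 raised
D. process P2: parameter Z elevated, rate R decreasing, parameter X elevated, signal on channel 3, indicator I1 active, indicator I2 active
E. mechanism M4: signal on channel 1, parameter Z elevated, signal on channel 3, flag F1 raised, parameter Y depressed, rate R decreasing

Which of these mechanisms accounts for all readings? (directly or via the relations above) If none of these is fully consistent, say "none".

For each candidate, compare predicted effects to what was observed:
(A) process P1 — does not account for indicator I1 active
(B) mechanism M3 — accounts for every observation (rate R decreasing through signal on channel 1 → rate R decreasing)
(C) process P4 — signal on channel 1 NO; rate R decreasing NO; parameter X elevated NO; indicator I2 active yes; indicator I1 active NO
(D) process P2 — does not account for signal on channel 1
(E) mechanism M4 — signal on channel 1 yes; rate R decreasing yes; parameter X elevated NO; indicator I2 active NO; indicator I1 active NO
(B) alone accounts for all the evidence.

B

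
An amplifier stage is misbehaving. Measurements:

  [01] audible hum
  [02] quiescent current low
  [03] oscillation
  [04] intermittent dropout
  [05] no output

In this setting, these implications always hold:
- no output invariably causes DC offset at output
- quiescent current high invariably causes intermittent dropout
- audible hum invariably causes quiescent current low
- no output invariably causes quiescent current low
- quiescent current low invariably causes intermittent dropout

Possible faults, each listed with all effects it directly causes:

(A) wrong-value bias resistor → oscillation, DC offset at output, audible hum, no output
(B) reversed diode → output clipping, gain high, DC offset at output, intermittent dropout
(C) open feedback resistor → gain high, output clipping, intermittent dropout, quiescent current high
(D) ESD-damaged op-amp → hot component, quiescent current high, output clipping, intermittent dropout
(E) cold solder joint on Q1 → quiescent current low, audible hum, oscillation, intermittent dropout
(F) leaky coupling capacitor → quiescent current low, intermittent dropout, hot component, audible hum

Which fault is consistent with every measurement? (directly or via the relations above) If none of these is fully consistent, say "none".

A

For each candidate, compare predicted effects to what was observed:
(A) wrong-value bias resistor — accounts for every observation (quiescent current low through no output → quiescent current low)
(B) reversed diode — audible hum NO; quiescent current low NO; oscillation NO; intermittent dropout yes; no output NO
(C) open feedback resistor — audible hum NO; quiescent current low NO; oscillation NO; intermittent dropout yes; no output NO
(D) ESD-damaged op-amp — audible hum NO; quiescent current low NO; oscillation NO; intermittent dropout yes; no output NO
(E) cold solder joint on Q1 — audible hum yes; quiescent current low yes; oscillation yes; intermittent dropout yes; no output NO
(F) leaky coupling capacitor — does not account for oscillation, no output
Only (A) is consistent with every observation.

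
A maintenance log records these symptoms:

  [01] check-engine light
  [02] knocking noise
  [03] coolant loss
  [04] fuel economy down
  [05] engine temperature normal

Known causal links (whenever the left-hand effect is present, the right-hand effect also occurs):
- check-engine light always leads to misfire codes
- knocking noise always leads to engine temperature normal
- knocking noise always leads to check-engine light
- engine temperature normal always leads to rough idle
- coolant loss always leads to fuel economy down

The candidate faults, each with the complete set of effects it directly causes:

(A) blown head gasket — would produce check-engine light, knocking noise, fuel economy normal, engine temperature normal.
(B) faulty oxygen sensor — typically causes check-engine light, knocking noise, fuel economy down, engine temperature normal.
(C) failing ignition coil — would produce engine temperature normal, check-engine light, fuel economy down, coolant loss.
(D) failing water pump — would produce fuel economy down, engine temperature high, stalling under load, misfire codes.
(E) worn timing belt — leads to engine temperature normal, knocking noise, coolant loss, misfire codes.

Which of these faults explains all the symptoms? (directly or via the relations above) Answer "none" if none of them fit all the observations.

Checking each candidate against the observations:
(A) blown head gasket — fails on coolant loss, fuel economy down (predicts fuel economy normal, not fuel economy down)
(B) faulty oxygen sensor — check-engine light match; knocking noise match; coolant loss miss; fuel economy down match; engine temperature normal match
(C) failing ignition coil — check-engine light match; knocking noise miss; coolant loss match; fuel economy down match; engine temperature normal match
(D) failing water pump — check-engine light miss; knocking noise miss; coolant loss miss; fuel economy down match; engine temperature normal miss
(E) worn timing belt — accounts for every observation (check-engine light via knocking noise → check-engine light)
(E) is the only candidate with no mismatches.

E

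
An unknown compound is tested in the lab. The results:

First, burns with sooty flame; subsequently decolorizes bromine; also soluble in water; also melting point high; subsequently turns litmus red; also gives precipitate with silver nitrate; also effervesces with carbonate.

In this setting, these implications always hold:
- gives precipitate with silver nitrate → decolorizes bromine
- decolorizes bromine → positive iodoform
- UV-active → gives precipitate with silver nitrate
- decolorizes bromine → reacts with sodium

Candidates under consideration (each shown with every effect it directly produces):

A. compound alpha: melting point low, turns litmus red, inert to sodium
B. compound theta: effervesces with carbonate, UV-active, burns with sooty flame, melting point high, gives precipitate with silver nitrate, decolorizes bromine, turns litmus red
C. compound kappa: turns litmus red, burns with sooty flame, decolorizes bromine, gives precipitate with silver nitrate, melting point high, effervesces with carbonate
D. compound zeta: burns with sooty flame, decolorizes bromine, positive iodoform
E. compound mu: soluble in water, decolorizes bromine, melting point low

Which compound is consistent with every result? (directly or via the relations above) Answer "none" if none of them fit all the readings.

For each candidate, compare predicted effects to what was observed:
(A) compound alpha — fails on burns with sooty flame, decolorizes bromine, soluble in water, melting point high, gives precipitate with silver nitrate, effervesces with carbonate (predicts melting point low, not melting point high)
(B) compound theta — burns with sooty flame ✓; decolorizes bromine ✓; soluble in water ✗; melting point high ✓; turns litmus red ✓; gives precipitate with silver nitrate ✓; effervesces with carbonate ✓
(C) compound kappa — burns with sooty flame ✓; decolorizes bromine ✓; soluble in water ✗; melting point high ✓; turns litmus red ✓; gives precipitate with silver nitrate ✓; effervesces with carbonate ✓
(D) compound zeta — does not account for soluble in water, melting point high, turns litmus red, gives precipitate with silver nitrate, effervesces with carbonate
(E) compound mu — fails on burns with sooty flame, melting point high, turns litmus red, gives precipitate with silver nitrate, effervesces with carbonate (predicts melting point low, not melting point high)
No candidate is consistent with all observations.

none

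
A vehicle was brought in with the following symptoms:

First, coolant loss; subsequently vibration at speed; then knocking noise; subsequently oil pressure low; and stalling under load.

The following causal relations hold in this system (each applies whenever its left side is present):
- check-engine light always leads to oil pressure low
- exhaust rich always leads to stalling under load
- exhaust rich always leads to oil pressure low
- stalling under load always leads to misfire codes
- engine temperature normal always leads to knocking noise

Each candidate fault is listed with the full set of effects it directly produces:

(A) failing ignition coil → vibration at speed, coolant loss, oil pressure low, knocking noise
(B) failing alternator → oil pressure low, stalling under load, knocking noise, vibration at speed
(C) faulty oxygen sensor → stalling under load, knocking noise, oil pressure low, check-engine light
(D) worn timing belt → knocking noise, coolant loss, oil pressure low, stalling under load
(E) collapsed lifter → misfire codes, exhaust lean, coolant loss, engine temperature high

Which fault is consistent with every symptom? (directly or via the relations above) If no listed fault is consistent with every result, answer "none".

Testing each hypothesis:
(A) failing ignition coil — coolant loss ✓; vibration at speed ✓; knocking noise ✓; oil pressure low ✓; stalling under load ✗
(B) failing alternator — coolant loss ✗; vibration at speed ✓; knocking noise ✓; oil pressure low ✓; stalling under load ✓
(C) faulty oxygen sensor — coolant loss ✗; vibration at speed ✗; knocking noise ✓; oil pressure low ✓; stalling under load ✓
(D) worn timing belt — coolant loss ✓; vibration at speed ✗; knocking noise ✓; oil pressure low ✓; stalling under load ✓
(E) collapsed lifter — does not account for vibration at speed, knocking noise, oil pressure low, stalling under load
Every candidate fails on at least one observation.

none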